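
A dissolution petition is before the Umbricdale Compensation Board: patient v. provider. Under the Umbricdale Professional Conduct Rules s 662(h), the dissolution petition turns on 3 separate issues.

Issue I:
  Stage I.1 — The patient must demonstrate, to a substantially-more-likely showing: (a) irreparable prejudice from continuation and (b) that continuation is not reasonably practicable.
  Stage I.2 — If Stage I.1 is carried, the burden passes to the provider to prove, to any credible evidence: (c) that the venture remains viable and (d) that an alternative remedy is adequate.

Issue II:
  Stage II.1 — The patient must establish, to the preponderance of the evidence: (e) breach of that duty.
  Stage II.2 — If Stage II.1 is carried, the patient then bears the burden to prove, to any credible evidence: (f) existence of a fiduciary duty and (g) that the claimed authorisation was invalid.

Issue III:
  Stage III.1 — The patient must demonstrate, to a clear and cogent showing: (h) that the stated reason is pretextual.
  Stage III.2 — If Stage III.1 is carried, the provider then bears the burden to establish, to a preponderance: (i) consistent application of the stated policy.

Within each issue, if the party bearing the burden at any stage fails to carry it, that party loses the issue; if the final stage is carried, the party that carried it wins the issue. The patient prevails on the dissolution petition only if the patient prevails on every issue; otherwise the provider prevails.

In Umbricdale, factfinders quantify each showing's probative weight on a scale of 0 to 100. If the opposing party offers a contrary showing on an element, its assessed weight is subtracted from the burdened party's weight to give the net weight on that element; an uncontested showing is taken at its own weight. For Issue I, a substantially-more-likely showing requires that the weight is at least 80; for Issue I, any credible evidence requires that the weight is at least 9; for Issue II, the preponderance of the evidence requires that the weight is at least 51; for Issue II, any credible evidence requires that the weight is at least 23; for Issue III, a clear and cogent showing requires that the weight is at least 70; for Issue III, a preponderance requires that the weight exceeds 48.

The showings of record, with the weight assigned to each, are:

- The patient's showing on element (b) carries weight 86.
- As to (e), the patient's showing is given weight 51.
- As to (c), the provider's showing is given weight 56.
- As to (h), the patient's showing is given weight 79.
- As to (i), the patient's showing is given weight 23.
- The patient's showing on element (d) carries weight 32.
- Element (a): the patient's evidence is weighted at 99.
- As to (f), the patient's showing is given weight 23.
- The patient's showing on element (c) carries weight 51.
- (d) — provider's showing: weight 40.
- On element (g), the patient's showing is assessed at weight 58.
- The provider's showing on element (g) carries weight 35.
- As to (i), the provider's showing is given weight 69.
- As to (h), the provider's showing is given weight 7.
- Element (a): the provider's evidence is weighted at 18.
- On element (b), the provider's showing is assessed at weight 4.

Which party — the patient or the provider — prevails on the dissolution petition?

patient

— Issue I —
At Stage I.1 the patient must meet a substantially-more-likely showing (weight is at least 80): on (a) the weight is 99 less the opposing 18 gives net 81, which does reach 80, so (a) meets the standard; on (b) the weight is 86 less the opposing 4 gives net 82, ≥ 80, so (b) meets the standard.
  All elements met. The burden passes to the provider.
At Stage I.2 the provider must meet any credible evidence (weight is at least 9): on (c) the weight is 56 less the opposing 51 gives net 5, < 9, so (c) does not meet the standard; on (d) the weight is 40 less the opposing 32 gives net 8, which does not reach 9, so (d) does not meet the standard.
  The provider does not carry Stage I.2.
So the patient prevails on this issue.
— Issue II —
At Stage II.1 the patient must meet the preponderance of the evidence (weight is at least 51): on (e) the weight is 51, which does reach 51, so (e) meets the standard.
  Stage II.1 is satisfied; the patient continues to bear the burden.
At Stage II.2 the patient must meet any credible evidence (weight is at least 23): on (f) the weight is 23, ≥ 23, so (f) meets the standard; on (g) the weight is 58 less the opposing 35 gives net 23, which does reach 23, so (g) meets the standard.
  All elements met at the final stage.
With every stage satisfied, the patient prevails on this issue.
— Issue III —
Stage III.1 — burden on patient; standard: a clear and cogent showing (weight is at least 70).
    (h): 79 − 7 = 72 ≥ 70 [met]
  Stage III.1 carried; the burden shifts to the provider.
Stage III.2 — burden on provider; standard: a preponderance (weight exceeds 48).
    (i): 69 − 23 = 46 ≤ 48 [not met]
  The provider does not carry Stage III.2.
The patient prevails on this issue.
Per-issue: Issue I → patient; Issue II → patient; Issue III → patient. The patient must prevail on every issue; overall, the patient prevails.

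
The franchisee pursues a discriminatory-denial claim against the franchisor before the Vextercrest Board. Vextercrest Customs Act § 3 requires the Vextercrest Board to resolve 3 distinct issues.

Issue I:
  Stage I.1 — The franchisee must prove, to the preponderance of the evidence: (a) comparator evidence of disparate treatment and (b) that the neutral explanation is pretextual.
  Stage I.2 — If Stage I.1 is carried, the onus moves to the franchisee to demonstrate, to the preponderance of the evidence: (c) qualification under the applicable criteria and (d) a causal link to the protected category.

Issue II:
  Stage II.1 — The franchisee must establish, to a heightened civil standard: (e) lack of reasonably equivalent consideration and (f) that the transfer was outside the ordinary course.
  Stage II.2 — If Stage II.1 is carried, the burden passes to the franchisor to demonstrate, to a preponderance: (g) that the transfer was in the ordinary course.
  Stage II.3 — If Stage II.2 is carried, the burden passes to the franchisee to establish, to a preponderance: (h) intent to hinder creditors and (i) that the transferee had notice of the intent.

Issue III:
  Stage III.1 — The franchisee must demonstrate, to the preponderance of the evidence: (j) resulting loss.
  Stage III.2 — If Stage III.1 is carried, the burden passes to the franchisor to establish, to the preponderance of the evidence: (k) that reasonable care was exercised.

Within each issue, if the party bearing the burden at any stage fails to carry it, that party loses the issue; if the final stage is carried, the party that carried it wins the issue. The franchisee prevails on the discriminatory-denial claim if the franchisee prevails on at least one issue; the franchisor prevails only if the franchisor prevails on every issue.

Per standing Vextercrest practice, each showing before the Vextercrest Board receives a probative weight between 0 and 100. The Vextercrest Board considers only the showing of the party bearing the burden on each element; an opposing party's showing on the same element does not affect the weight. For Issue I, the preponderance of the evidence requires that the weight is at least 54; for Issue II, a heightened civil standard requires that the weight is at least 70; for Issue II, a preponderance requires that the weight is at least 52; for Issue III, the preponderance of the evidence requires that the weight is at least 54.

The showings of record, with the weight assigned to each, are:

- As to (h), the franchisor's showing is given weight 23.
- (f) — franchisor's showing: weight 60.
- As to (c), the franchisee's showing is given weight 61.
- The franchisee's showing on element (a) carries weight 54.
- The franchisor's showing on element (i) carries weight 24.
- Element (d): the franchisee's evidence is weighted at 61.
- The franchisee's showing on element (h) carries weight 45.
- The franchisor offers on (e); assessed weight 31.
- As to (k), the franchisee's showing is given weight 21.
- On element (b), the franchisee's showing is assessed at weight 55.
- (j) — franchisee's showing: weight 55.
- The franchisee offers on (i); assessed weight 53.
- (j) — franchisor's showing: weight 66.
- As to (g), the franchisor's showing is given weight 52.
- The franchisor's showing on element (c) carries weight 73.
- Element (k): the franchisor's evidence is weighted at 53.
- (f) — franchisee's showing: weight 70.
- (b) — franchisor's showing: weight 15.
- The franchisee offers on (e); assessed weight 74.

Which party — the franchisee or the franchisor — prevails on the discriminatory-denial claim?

franchisee

— Issue I —
At Stage I.1 the franchisee must meet the preponderance of the evidence (weight is at least 54): on (a) the weight is 54, ≥ 54, so (a) meets the standard; on (b) the weight is 55 (the franchisor's 15 is given no effect), ≥ 54, so (b) meets the standard.
  All elements met. The franchisee retains the burden for Stage I.2.
At Stage I.2 the franchisee must meet the preponderance of the evidence (weight is at least 54): on (c) the weight is 61 (the franchisor's 73 is given no effect), ≥ 54, so (c) meets the standard; on (d) the weight is 61, which does reach 54, so (d) meets the standard.
  All elements met at the final stage.
All stages carried — the franchisee prevails on this issue.
— Issue II —
Stage II.1 — burden on franchisee; standard: a heightened civil standard (weight is at least 70).
    (e): 74 (franchisor's 31 disregarded) ≥ 70 [met]
    (f): 70 (franchisor's 60 disregarded) ≥ 70 [met]
  Stage II.1 is satisfied; the onus moves to the franchisor.
Stage II.2 — burden on franchisor; standard: a preponderance (weight is at least 52).
    (g): 52 ≥ 52 [met]
  Stage II.2 is satisfied; the onus moves to the franchisee.
Stage II.3 — burden on franchisee; standard: a preponderance (weight is at least 52).
    (h): 45 (franchisor's 23 disregarded) < 52 [not met]
    (i): 53 (franchisor's 24 disregarded) ≥ 52 [met]
  Stage II.3 not carried; the franchisee fails its burden.
The franchisor prevails on this issue.
— Issue III —
Stage III.1 (franchisee, the preponderance of the evidence, weight is at least 54): (j) 55 (franchisor's 66 disregarded) ≥ 54 — meets.
  Stage III.1 is satisfied; the onus moves to the franchisor.
Stage III.2 (franchisor, the preponderance of the evidence, weight is at least 54): (k) 53 (franchisee's 21 disregarded) < 54 — fails.
  The franchisor does not carry Stage III.2.
The franchisee prevails on this issue.
Per-issue: Issue I → franchisee; Issue II → franchisor; Issue III → franchisee. The franchisee must prevail on at least one issue; overall, the franchisee prevails.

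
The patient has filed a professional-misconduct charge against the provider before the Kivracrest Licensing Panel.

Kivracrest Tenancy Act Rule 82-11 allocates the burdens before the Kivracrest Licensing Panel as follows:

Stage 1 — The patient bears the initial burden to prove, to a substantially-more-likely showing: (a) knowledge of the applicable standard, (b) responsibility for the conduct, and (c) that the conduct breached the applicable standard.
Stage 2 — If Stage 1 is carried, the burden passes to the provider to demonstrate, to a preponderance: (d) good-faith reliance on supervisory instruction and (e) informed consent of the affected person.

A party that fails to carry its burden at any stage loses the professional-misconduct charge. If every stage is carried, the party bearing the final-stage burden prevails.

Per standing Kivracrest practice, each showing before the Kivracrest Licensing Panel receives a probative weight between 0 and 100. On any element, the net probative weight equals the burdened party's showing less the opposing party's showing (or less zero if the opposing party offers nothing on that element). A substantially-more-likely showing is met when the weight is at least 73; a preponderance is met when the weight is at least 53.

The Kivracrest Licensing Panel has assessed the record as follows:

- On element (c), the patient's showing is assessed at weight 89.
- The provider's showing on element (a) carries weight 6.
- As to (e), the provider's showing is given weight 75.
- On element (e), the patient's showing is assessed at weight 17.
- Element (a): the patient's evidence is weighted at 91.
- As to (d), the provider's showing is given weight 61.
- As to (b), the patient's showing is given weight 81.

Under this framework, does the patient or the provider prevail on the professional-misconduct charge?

provider

At Stage 1 the patient must meet a substantially-more-likely showing (weight is at least 73): on (a) the weight is 91 less the opposing 6 gives net 85, ≥ 73, so (a) meets the standard; on (b) the weight is 81, ≥ 73, so (b) meets the standard; on (c) the weight is 89, which does reach 73, so (c) meets the standard.
  The patient carries Stage 1; the provider now bears the burden.
At Stage 2 the provider must meet a preponderance (weight is at least 53): on (d) the weight is 61, ≥ 53, so (d) meets the standard; on (e) the weight is 75 less the opposing 17 gives net 58, ≥ 53, so (e) meets the standard.
  The provider carries the last stage.
With every stage satisfied, the provider prevails.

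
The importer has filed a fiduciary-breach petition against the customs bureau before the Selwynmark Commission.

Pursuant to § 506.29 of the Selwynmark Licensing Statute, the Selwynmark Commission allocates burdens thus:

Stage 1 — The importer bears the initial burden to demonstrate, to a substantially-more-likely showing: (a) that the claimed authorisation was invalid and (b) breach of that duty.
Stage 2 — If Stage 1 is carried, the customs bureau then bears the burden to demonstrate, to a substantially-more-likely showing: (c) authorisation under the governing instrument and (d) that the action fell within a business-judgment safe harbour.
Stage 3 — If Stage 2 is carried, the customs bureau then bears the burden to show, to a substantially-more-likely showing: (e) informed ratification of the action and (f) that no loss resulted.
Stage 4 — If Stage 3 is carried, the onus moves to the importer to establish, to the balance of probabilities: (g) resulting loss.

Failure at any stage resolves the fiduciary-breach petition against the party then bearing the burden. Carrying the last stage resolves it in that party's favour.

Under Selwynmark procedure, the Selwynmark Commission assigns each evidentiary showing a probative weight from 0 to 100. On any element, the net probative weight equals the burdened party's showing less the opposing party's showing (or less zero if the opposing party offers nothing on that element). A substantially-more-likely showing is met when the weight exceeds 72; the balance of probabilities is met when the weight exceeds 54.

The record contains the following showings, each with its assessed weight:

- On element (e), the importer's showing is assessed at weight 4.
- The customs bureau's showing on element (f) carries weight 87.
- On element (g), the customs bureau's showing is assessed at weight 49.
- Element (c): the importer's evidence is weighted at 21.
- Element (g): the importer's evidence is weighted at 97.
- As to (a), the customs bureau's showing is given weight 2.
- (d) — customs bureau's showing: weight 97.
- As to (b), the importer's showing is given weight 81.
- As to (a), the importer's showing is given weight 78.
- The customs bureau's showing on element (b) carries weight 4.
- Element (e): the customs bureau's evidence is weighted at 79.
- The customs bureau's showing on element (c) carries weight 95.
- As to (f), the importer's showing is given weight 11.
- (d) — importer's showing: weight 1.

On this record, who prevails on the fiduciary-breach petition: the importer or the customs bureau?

customs bureau

At Stage 1 the importer must meet a substantially-more-likely showing (weight exceeds 72): on (a) the weight is 78 less the opposing 2 gives net 76, which does exceed 72, so (a) meets the standard; on (b) the weight is 81 less the opposing 4 gives net 77, > 72, so (b) meets the standard.
  Stage 1 carried; the burden shifts to the customs bureau.
At Stage 2 the customs bureau must meet a substantially-more-likely showing (weight exceeds 72): on (c) the weight is 95 less the opposing 21 gives net 74, > 72, so (c) meets the standard; on (d) the weight is 97 less the opposing 1 gives net 96, > 72, so (d) meets the standard.
  Stage 2 is satisfied; the customs bureau continues to bear the burden.
At Stage 3 the customs bureau must meet a substantially-more-likely showing (weight exceeds 72): on (e) the weight is 79 less the opposing 4 gives net 75, which does exceed 72, so (e) meets the standard; on (f) the weight is 87 less the opposing 11 gives net 76, > 72, so (f) meets the standard.
  Stage 3 is satisfied; the onus moves to the importer.
At Stage 4 the importer must meet the balance of probabilities (weight exceeds 54): on (g) the weight is 97 less the opposing 49 gives net 48, ≤ 54, so (g) does not meet the standard.
  Not every element is met, so the importer fails to carry Stage 4.
The customs bureau prevails.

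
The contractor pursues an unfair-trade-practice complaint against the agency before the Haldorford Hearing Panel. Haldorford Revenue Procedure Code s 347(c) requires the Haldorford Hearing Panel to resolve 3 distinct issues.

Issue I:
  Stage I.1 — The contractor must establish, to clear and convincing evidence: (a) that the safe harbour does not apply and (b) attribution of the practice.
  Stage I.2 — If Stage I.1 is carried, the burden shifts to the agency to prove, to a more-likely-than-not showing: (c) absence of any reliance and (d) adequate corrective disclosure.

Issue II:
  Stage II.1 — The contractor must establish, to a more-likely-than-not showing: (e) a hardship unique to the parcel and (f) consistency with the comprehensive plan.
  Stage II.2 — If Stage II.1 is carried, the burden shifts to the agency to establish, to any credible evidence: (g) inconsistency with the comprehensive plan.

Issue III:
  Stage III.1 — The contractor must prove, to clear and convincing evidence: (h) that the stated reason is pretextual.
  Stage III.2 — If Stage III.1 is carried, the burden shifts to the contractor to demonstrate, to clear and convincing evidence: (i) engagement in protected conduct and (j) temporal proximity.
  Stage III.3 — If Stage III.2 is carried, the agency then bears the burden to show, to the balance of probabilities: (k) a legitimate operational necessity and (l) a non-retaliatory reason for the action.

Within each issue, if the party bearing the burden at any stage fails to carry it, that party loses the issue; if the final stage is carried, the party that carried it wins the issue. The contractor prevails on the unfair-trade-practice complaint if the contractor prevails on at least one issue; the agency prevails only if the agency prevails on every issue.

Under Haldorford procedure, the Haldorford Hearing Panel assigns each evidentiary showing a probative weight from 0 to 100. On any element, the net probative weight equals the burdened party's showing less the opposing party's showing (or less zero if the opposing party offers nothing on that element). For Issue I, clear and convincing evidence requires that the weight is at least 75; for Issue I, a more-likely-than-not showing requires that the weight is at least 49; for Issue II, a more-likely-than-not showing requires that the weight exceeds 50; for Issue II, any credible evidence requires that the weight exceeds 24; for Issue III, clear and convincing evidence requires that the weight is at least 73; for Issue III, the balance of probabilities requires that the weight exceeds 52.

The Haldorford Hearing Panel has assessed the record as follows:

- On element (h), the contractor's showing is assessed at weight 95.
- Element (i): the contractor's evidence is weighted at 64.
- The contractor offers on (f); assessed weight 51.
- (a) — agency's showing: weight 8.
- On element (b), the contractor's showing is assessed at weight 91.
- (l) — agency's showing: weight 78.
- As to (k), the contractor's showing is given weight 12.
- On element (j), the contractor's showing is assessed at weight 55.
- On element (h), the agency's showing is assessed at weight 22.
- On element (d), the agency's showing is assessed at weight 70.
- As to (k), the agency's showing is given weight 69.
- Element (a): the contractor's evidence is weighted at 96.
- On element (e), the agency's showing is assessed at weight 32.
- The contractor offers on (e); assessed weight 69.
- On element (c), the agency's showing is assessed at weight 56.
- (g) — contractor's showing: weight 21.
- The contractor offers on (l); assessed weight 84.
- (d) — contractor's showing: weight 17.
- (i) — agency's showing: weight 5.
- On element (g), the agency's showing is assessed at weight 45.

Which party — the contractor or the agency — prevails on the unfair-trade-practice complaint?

— Issue I —
At Stage I.1 the contractor must meet clear and convincing evidence (weight is at least 75): on (a) the weight is 96 less the opposing 8 gives net 88, which does reach 75, so (a) meets the standard; on (b) the weight is 91, ≥ 75, so (b) meets the standard.
  All elements met. The burden passes to the agency.
At Stage I.2 the agency must meet a more-likely-than-not showing (weight is at least 49): on (c) the weight is 56, which does reach 49, so (c) meets the standard; on (d) the weight is 70 less the opposing 17 gives net 53, ≥ 49, so (d) meets the standard.
  The agency carries the last stage.
All stages carried — the agency prevails on this issue.
— Issue II —
Stage II.1 — burden on contractor; standard: a more-likely-than-not showing (weight exceeds 50).
    (e): 69 − 32 = 37 ≤ 50 [not met]
    (f): 51 > 50 [met]
  The contractor does not carry Stage II.1.
The agency prevails on this issue.
— Issue III —
Stage III.1 (contractor, clear and convincing evidence, weight is at least 73): (h) net 95−22=73 ≥ 73 — meets.
  All elements met. The contractor retains the burden for Stage III.2.
Stage III.2 (contractor, clear and convincing evidence, weight is at least 73): (i) net 64−5=59 < 73 — fails; (j) 55 < 73 — fails.
  The contractor does not carry Stage III.2.
The agency prevails on this issue.
Per-issue: Issue I → agency; Issue II → agency; Issue III → agency. The contractor must prevail on at least one issue; overall, the agency prevails.

agency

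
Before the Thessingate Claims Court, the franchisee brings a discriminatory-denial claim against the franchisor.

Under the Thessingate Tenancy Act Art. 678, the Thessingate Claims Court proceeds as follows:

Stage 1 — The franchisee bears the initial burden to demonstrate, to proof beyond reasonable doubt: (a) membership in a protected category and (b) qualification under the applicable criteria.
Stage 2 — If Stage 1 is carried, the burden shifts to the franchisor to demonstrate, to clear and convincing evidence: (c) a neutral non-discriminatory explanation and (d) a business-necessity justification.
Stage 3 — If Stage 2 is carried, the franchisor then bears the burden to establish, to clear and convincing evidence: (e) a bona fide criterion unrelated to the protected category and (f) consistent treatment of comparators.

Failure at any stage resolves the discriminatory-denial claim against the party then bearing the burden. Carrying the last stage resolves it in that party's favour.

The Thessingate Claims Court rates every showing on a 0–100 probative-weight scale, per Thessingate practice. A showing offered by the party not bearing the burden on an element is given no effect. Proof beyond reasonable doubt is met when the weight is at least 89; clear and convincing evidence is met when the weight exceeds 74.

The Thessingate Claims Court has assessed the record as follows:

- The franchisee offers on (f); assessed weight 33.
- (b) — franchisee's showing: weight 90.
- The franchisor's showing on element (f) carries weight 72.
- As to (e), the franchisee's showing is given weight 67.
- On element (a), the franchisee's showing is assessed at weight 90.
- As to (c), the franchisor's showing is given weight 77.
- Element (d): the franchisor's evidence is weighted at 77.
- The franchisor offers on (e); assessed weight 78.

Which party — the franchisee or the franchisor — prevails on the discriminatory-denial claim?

At Stage 1 the franchisee must meet proof beyond reasonable doubt (weight is at least 89): on (a) the weight is 90, which does reach 89, so (a) meets the standard; on (b) the weight is 90, ≥ 89, so (b) meets the standard.
  Stage 1 carried; the burden shifts to the franchisor.
At Stage 2 the franchisor must meet clear and convincing evidence (weight exceeds 74): on (c) the weight is 77, > 74, so (c) meets the standard; on (d) the weight is 77, > 74, so (d) meets the standard.
  Stage 2 is satisfied; the franchisor continues to bear the burden.
At Stage 3 the franchisor must meet clear and convincing evidence (weight exceeds 74): on (e) the weight is 78 (the franchisee's 67 is given no effect), which does exceed 74, so (e) meets the standard; on (f) the weight is 72 (the franchisee's 33 is given no effect), ≤ 74, so (f) does not meet the standard.
  Stage 3 not carried; the franchisor fails its burden.
The franchisee prevails.

franchisee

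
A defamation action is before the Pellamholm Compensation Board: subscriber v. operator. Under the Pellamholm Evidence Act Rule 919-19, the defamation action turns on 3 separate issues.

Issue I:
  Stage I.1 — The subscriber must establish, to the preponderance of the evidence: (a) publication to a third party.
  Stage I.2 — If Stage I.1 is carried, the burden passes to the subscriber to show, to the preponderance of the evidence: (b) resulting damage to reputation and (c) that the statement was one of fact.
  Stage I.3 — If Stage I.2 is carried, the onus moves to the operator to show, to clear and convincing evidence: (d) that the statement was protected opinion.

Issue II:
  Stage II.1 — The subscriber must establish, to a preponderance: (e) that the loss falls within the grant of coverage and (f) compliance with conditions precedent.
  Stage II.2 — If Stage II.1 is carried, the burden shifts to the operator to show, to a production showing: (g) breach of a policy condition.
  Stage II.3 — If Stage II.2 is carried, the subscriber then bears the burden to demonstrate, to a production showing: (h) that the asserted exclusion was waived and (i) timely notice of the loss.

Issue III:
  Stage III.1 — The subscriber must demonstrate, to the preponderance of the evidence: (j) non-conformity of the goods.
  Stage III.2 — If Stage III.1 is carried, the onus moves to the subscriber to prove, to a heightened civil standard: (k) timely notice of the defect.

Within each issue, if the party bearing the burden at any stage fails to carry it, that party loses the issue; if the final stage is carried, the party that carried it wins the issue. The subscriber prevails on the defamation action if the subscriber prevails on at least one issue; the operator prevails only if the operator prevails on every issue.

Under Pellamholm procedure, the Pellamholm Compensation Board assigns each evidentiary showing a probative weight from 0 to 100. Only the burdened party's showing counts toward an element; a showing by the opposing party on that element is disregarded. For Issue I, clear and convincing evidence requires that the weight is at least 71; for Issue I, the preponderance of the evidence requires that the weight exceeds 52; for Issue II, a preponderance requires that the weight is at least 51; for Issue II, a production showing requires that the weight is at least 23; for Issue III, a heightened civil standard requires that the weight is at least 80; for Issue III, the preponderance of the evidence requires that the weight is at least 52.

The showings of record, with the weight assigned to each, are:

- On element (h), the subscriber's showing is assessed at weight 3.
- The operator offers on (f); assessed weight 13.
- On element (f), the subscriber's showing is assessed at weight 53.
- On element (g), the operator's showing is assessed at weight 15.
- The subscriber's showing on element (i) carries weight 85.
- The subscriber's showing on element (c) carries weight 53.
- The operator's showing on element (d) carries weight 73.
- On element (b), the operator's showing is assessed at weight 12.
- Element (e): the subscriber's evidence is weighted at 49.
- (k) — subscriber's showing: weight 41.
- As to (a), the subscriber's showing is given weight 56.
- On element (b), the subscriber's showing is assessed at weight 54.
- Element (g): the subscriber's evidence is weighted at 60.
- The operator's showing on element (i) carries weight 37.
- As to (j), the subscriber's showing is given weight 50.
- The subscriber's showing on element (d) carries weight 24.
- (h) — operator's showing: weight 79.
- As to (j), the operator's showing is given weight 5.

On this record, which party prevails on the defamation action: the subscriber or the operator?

operator

— Issue I —
Stage I.1 (subscriber, the preponderance of the evidence, weight exceeds 52): (a) 56 > 52 — meets.
  Stage I.1 is satisfied; the subscriber continues to bear the burden.
Stage I.2 (subscriber, the preponderance of the evidence, weight exceeds 52): (b) 54 (operator's 12 disregarded) > 52 — meets; (c) 53 > 52 — meets.
  All elements met. The burden passes to the operator.
Stage I.3 (operator, clear and convincing evidence, weight is at least 71): (d) 73 (subscriber's 24 disregarded) ≥ 71 — meets.
  The operator carries the last stage.
All stages carried — the operator prevails on this issue.
— Issue II —
Stage II.1 (subscriber, a preponderance, weight is at least 51): (e) 49 < 51 — fails; (f) 53 (operator's 13 disregarded) ≥ 51 — meets.
  Stage II.1 not carried; the subscriber fails its burden.
So the operator prevails on this issue.
— Issue III —
Stage III.1 (subscriber, the preponderance of the evidence, weight is at least 52): (j) 50 (operator's 5 disregarded) < 52 — fails.
  Stage III.1 not carried; the subscriber fails its burden.
The operator prevails on this issue.
Per-issue: Issue I → operator; Issue II → operator; Issue III → operator. The subscriber must prevail on at least one issue; overall, the operator prevails.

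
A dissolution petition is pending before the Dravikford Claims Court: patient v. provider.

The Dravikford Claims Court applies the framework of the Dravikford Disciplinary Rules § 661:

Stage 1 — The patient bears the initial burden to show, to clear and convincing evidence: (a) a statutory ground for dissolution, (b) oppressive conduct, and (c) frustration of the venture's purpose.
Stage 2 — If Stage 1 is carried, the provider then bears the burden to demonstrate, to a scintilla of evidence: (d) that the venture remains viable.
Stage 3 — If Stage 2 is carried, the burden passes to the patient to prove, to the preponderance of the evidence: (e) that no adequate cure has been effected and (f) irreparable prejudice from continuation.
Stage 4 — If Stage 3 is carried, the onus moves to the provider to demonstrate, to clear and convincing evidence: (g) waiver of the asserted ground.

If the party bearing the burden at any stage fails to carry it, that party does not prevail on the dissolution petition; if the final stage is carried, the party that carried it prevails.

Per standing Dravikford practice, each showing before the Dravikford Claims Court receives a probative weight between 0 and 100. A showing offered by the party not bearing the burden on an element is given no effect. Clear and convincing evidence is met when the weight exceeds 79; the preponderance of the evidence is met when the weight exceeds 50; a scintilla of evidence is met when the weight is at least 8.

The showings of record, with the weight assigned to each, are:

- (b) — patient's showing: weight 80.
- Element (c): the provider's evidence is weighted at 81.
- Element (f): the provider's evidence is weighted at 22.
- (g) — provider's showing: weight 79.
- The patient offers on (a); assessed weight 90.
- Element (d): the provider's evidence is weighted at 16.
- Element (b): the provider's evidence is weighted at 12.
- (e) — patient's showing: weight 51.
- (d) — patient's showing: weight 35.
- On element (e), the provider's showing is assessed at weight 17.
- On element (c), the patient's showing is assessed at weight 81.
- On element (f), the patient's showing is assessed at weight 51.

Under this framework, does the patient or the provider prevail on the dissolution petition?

patient

Stage 1 — burden on patient; standard: clear and convincing evidence (weight exceeds 79).
    (a): 90 > 79 [met]
    (b): 80 (provider's 12 disregarded) > 79 [met]
    (c): 81 (provider's 81 disregarded) > 79 [met]
  Stage 1 carried; the burden shifts to the provider.
Stage 2 — burden on provider; standard: a scintilla of evidence (weight is at least 8).
    (d): 16 (patient's 35 disregarded) ≥ 8 [met]
  The provider carries Stage 2; the patient now bears the burden.
Stage 3 — burden on patient; standard: the preponderance of the evidence (weight exceeds 50).
    (e): 51 (provider's 17 disregarded) > 50 [met]
    (f): 51 (provider's 22 disregarded) > 50 [met]
  The patient carries Stage 3; the provider now bears the burden.
Stage 4 — burden on provider; standard: clear and convincing evidence (weight exceeds 79).
    (g): 79 ≤ 79 [not met]
  Stage 4 not carried; the provider fails its burden.
The patient prevails.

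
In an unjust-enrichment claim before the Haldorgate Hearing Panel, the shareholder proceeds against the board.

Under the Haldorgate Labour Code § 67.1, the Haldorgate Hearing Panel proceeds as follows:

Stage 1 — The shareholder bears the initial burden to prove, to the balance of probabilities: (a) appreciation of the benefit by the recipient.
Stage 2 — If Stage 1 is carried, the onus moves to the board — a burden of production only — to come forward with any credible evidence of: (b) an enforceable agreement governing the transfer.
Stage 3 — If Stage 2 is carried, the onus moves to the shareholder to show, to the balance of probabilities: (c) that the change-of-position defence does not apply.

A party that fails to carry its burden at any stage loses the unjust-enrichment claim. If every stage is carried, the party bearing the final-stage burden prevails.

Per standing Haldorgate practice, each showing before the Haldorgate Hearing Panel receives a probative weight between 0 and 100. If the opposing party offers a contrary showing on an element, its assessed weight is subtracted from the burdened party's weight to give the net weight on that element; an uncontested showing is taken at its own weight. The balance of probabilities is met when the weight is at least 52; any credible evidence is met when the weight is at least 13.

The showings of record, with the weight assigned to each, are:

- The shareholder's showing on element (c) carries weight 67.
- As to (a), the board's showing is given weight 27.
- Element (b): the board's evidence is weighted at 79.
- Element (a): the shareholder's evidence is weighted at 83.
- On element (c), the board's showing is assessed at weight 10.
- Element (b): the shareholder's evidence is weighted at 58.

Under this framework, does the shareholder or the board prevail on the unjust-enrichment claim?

shareholder

Stage 1 — burden on shareholder; standard: the balance of probabilities (weight is at least 52).
    (a): 83 − 27 = 56 ≥ 52 [met]
  The shareholder carries Stage 1; the board now bears the burden.
Stage 2 — burden on board; standard: any credible evidence (weight is at least 13).
    (b): 79 − 58 = 21 ≥ 13 [met]
  Stage 2 is satisfied; the onus moves to the shareholder.
Stage 3 — burden on shareholder; standard: the balance of probabilities (weight is at least 52).
    (c): 67 − 10 = 57 ≥ 52 [met]
  All elements met at the final stage.
With every stage satisfied, the shareholder prevails.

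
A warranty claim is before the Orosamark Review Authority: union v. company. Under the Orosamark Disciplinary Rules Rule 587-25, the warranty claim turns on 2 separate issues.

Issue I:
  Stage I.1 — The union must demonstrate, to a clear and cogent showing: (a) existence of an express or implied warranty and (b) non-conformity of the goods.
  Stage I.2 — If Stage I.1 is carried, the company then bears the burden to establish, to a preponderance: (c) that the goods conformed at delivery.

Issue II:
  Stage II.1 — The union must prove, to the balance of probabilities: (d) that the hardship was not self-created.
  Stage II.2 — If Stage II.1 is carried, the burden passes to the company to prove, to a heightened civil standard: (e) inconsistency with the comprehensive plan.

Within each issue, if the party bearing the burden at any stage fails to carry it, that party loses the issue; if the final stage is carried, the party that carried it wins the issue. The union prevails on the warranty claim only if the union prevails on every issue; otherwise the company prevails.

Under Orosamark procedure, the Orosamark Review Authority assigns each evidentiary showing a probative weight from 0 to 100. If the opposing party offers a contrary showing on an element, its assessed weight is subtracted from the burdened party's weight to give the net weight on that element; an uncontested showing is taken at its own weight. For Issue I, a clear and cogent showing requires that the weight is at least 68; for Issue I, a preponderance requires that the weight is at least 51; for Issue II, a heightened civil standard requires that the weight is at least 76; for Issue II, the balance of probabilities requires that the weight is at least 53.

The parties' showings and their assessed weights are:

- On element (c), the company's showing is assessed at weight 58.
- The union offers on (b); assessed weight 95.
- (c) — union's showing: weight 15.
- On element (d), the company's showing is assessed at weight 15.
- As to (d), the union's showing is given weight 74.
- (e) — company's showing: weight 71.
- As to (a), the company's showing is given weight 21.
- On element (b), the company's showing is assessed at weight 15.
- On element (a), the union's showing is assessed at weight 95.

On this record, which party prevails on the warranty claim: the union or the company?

— Issue I —
Stage I.1 (union, a clear and cogent showing, weight is at least 68): (a) net 95−21=74 ≥ 68 — meets; (b) net 95−15=80 ≥ 68 — meets.
  All elements met. The burden passes to the company.
Stage I.2 (company, a preponderance, weight is at least 51): (c) net 58−15=43 < 51 — fails.
  The company does not carry Stage I.2.
The union prevails on this issue.
— Issue II —
Stage II.1 — burden on union; standard: the balance of probabilities (weight is at least 53).
    (d): 74 − 15 = 59 ≥ 53 [met]
  All elements met. The burden passes to the company.
Stage II.2 — burden on company; standard: a heightened civil standard (weight is at least 76).
    (e): 71 < 76 [not met]
  Stage II.2 not carried; the company fails its burden.
The analysis ends at Stage II.2; the union prevails on this issue.
Per-issue: Issue I → union; Issue II → union. The union must prevail on every issue; overall, the union prevails.

union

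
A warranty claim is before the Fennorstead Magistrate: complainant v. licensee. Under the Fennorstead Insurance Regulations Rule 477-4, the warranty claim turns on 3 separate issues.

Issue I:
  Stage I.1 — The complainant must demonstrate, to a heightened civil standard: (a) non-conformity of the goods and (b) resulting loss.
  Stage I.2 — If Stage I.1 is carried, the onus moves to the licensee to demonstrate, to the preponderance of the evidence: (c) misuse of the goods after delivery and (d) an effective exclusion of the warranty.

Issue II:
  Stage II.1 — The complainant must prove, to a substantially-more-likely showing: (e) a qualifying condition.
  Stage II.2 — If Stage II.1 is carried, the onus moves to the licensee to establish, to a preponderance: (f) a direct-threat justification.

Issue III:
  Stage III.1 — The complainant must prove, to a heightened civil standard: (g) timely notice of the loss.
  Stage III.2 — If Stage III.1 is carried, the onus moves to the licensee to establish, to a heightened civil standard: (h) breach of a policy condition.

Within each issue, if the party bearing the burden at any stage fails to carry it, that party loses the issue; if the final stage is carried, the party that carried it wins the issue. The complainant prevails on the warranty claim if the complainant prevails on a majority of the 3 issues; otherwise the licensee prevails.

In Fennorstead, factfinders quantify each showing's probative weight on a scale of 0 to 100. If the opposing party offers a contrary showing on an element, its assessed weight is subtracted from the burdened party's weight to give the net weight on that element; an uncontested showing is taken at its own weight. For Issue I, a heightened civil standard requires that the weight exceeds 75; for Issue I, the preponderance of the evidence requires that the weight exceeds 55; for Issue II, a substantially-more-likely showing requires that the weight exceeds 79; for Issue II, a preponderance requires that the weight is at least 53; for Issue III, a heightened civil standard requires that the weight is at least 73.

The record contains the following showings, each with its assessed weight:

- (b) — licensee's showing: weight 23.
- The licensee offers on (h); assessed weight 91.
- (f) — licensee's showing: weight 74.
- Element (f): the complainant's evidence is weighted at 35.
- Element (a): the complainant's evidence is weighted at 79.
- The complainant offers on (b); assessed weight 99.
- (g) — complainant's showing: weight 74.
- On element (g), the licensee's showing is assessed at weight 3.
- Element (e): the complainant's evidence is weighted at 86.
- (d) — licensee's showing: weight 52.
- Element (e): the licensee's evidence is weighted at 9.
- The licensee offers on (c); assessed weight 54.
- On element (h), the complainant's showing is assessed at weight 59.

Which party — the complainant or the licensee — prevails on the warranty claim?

— Issue I —
At Stage I.1 the complainant must meet a heightened civil standard (weight exceeds 75): on (a) the weight is 79, > 75, so (a) meets the standard; on (b) the weight is 99 less the opposing 23 gives net 76, which does exceed 75, so (b) meets the standard.
  All elements met. The burden passes to the licensee.
At Stage I.2 the licensee must meet the preponderance of the evidence (weight exceeds 55): on (c) the weight is 54, which does not exceed 55, so (c) does not meet the standard; on (d) the weight is 52, ≤ 55, so (d) does not meet the standard.
  The licensee does not carry Stage I.2.
The complainant prevails on this issue.
— Issue II —
Stage II.1 (complainant, a substantially-more-likely showing, weight exceeds 79): (e) net 86−9=77 ≤ 79 — fails.
  The complainant does not carry Stage II.1.
So the licensee prevails on this issue.
— Issue III —
Stage III.1 — burden on complainant; standard: a heightened civil standard (weight is at least 73).
    (g): 74 − 3 = 71 < 73 [not met]
  Not every element is met, so the complainant fails to carry Stage III.1.
The licensee prevails on this issue.
Per-issue: Issue I → complainant; Issue II → licensee; Issue III → licensee. The complainant must prevail on a majority of issues; overall, the licensee prevails.

licensee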